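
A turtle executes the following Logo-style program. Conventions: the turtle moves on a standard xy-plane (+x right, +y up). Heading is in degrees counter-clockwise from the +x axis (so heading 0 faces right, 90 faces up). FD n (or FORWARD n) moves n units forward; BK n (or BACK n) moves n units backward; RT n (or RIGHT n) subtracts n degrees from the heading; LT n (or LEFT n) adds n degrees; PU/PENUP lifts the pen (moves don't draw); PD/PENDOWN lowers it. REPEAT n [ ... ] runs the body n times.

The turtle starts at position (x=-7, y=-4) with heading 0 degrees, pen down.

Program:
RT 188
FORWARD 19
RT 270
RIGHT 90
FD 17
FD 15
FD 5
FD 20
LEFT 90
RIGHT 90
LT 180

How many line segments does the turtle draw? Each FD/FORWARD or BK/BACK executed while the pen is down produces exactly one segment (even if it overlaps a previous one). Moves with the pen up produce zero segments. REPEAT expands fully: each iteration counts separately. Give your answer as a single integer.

Answer: 5

Derivation:
Executing turtle program step by step:
Start: pos=(-7,-4), heading=0, pen down
RT 188: heading 0 -> 172
FD 19: (-7,-4) -> (-25.815,-1.356) [heading=172, draw]
RT 270: heading 172 -> 262
RT 90: heading 262 -> 172
FD 17: (-25.815,-1.356) -> (-42.65,1.01) [heading=172, draw]
FD 15: (-42.65,1.01) -> (-57.504,3.098) [heading=172, draw]
FD 5: (-57.504,3.098) -> (-62.455,3.794) [heading=172, draw]
FD 20: (-62.455,3.794) -> (-82.26,6.577) [heading=172, draw]
LT 90: heading 172 -> 262
RT 90: heading 262 -> 172
LT 180: heading 172 -> 352
Final: pos=(-82.26,6.577), heading=352, 5 segment(s) drawn
Segments drawn: 5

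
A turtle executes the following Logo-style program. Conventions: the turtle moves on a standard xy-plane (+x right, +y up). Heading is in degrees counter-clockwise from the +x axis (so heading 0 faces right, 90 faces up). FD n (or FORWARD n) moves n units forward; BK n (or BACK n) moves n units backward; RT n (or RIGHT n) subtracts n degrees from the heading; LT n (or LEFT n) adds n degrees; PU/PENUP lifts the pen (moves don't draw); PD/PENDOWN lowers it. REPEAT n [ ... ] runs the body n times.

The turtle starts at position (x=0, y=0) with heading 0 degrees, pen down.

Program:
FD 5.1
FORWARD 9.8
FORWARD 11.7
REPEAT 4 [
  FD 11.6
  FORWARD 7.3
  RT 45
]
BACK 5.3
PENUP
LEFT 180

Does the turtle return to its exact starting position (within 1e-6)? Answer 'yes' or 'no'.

Executing turtle program step by step:
Start: pos=(0,0), heading=0, pen down
FD 5.1: (0,0) -> (5.1,0) [heading=0, draw]
FD 9.8: (5.1,0) -> (14.9,0) [heading=0, draw]
FD 11.7: (14.9,0) -> (26.6,0) [heading=0, draw]
REPEAT 4 [
  -- iteration 1/4 --
  FD 11.6: (26.6,0) -> (38.2,0) [heading=0, draw]
  FD 7.3: (38.2,0) -> (45.5,0) [heading=0, draw]
  RT 45: heading 0 -> 315
  -- iteration 2/4 --
  FD 11.6: (45.5,0) -> (53.702,-8.202) [heading=315, draw]
  FD 7.3: (53.702,-8.202) -> (58.864,-13.364) [heading=315, draw]
  RT 45: heading 315 -> 270
  -- iteration 3/4 --
  FD 11.6: (58.864,-13.364) -> (58.864,-24.964) [heading=270, draw]
  FD 7.3: (58.864,-24.964) -> (58.864,-32.264) [heading=270, draw]
  RT 45: heading 270 -> 225
  -- iteration 4/4 --
  FD 11.6: (58.864,-32.264) -> (50.662,-40.467) [heading=225, draw]
  FD 7.3: (50.662,-40.467) -> (45.5,-45.629) [heading=225, draw]
  RT 45: heading 225 -> 180
]
BK 5.3: (45.5,-45.629) -> (50.8,-45.629) [heading=180, draw]
PU: pen up
LT 180: heading 180 -> 0
Final: pos=(50.8,-45.629), heading=0, 12 segment(s) drawn

Start position: (0, 0)
Final position: (50.8, -45.629)
Distance = 68.283; >= 1e-6 -> NOT closed

Answer: no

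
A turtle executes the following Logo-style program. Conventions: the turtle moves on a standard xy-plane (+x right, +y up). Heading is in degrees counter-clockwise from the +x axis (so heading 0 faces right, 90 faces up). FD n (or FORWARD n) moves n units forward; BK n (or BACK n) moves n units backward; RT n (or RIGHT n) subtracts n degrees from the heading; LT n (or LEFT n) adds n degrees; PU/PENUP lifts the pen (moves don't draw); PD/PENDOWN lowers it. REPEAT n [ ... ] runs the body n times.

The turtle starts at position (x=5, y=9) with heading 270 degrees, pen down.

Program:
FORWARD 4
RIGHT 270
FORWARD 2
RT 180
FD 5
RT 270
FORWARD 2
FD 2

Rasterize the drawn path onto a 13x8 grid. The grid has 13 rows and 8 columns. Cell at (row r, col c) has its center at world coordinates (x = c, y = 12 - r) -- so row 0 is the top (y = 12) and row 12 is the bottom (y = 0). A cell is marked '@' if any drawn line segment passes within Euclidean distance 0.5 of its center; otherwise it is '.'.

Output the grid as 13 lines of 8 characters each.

Segment 0: (5,9) -> (5,5)
Segment 1: (5,5) -> (7,5)
Segment 2: (7,5) -> (2,5)
Segment 3: (2,5) -> (2,3)
Segment 4: (2,3) -> (2,1)

Answer: ........
........
........
.....@..
.....@..
.....@..
.....@..
..@@@@@@
..@.....
..@.....
..@.....
..@.....
........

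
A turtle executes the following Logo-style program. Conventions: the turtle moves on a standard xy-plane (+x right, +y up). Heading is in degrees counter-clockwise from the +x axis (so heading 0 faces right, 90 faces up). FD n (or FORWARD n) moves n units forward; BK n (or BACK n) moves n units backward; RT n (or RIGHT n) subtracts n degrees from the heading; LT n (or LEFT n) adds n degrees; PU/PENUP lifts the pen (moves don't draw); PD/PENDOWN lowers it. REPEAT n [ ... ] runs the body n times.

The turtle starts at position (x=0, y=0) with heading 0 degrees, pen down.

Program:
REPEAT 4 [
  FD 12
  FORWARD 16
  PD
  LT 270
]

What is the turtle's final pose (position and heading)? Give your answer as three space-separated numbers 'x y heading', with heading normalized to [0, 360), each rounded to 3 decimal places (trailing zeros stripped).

Executing turtle program step by step:
Start: pos=(0,0), heading=0, pen down
REPEAT 4 [
  -- iteration 1/4 --
  FD 12: (0,0) -> (12,0) [heading=0, draw]
  FD 16: (12,0) -> (28,0) [heading=0, draw]
  PD: pen down
  LT 270: heading 0 -> 270
  -- iteration 2/4 --
  FD 12: (28,0) -> (28,-12) [heading=270, draw]
  FD 16: (28,-12) -> (28,-28) [heading=270, draw]
  PD: pen down
  LT 270: heading 270 -> 180
  -- iteration 3/4 --
  FD 12: (28,-28) -> (16,-28) [heading=180, draw]
  FD 16: (16,-28) -> (0,-28) [heading=180, draw]
  PD: pen down
  LT 270: heading 180 -> 90
  -- iteration 4/4 --
  FD 12: (0,-28) -> (0,-16) [heading=90, draw]
  FD 16: (0,-16) -> (0,0) [heading=90, draw]
  PD: pen down
  LT 270: heading 90 -> 0
]
Final: pos=(0,0), heading=0, 8 segment(s) drawn

Answer: 0 0 0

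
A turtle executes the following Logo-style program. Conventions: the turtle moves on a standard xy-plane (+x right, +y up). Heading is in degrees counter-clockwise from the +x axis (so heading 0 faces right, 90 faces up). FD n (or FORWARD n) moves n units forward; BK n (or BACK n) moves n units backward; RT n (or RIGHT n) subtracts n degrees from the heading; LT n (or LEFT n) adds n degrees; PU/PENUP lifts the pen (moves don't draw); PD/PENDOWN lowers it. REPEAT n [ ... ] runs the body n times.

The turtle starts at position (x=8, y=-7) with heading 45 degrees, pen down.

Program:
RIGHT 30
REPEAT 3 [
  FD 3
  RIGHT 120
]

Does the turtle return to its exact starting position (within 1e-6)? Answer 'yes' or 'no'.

Executing turtle program step by step:
Start: pos=(8,-7), heading=45, pen down
RT 30: heading 45 -> 15
REPEAT 3 [
  -- iteration 1/3 --
  FD 3: (8,-7) -> (10.898,-6.224) [heading=15, draw]
  RT 120: heading 15 -> 255
  -- iteration 2/3 --
  FD 3: (10.898,-6.224) -> (10.121,-9.121) [heading=255, draw]
  RT 120: heading 255 -> 135
  -- iteration 3/3 --
  FD 3: (10.121,-9.121) -> (8,-7) [heading=135, draw]
  RT 120: heading 135 -> 15
]
Final: pos=(8,-7), heading=15, 3 segment(s) drawn

Start position: (8, -7)
Final position: (8, -7)
Distance = 0; < 1e-6 -> CLOSED

Answer: yes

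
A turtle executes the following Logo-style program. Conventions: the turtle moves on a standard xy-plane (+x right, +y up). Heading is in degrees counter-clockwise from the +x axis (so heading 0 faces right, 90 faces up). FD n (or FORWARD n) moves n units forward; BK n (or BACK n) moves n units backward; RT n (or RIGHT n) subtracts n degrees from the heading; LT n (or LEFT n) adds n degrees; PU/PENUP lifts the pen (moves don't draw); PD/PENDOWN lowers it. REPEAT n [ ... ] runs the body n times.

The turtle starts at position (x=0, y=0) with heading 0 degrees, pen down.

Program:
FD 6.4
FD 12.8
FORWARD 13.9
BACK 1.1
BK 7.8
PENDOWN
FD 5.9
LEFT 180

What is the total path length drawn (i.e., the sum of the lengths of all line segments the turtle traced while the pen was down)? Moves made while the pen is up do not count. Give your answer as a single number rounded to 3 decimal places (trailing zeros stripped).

Answer: 47.9

Derivation:
Executing turtle program step by step:
Start: pos=(0,0), heading=0, pen down
FD 6.4: (0,0) -> (6.4,0) [heading=0, draw]
FD 12.8: (6.4,0) -> (19.2,0) [heading=0, draw]
FD 13.9: (19.2,0) -> (33.1,0) [heading=0, draw]
BK 1.1: (33.1,0) -> (32,0) [heading=0, draw]
BK 7.8: (32,0) -> (24.2,0) [heading=0, draw]
PD: pen down
FD 5.9: (24.2,0) -> (30.1,0) [heading=0, draw]
LT 180: heading 0 -> 180
Final: pos=(30.1,0), heading=180, 6 segment(s) drawn

Segment lengths:
  seg 1: (0,0) -> (6.4,0), length = 6.4
  seg 2: (6.4,0) -> (19.2,0), length = 12.8
  seg 3: (19.2,0) -> (33.1,0), length = 13.9
  seg 4: (33.1,0) -> (32,0), length = 1.1
  seg 5: (32,0) -> (24.2,0), length = 7.8
  seg 6: (24.2,0) -> (30.1,0), length = 5.9
Total = 47.9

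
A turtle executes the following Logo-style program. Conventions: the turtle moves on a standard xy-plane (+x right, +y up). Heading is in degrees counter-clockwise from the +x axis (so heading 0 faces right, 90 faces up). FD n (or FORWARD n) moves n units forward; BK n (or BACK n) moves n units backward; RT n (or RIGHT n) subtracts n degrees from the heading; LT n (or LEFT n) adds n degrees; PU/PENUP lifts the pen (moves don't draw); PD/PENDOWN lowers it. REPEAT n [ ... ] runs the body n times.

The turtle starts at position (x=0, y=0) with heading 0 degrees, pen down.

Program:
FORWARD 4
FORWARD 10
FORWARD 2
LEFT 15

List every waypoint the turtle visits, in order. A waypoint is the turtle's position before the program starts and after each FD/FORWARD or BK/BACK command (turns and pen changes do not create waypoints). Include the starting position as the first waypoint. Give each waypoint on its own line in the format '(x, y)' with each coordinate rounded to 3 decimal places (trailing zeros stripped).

Answer: (0, 0)
(4, 0)
(14, 0)
(16, 0)

Derivation:
Executing turtle program step by step:
Start: pos=(0,0), heading=0, pen down
FD 4: (0,0) -> (4,0) [heading=0, draw]
FD 10: (4,0) -> (14,0) [heading=0, draw]
FD 2: (14,0) -> (16,0) [heading=0, draw]
LT 15: heading 0 -> 15
Final: pos=(16,0), heading=15, 3 segment(s) drawn
Waypoints (4 total):
(0, 0)
(4, 0)
(14, 0)
(16, 0)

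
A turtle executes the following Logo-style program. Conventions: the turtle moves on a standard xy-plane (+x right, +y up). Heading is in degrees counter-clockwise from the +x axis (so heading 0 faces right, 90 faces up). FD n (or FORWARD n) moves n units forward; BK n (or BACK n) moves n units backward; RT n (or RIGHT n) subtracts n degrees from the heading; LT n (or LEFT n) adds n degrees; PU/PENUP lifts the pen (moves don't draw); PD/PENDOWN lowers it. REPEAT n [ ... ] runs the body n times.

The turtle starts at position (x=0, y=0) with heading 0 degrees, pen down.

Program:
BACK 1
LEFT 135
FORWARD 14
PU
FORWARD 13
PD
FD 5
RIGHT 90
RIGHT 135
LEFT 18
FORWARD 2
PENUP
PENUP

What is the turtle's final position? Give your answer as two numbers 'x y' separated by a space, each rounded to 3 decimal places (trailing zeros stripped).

Executing turtle program step by step:
Start: pos=(0,0), heading=0, pen down
BK 1: (0,0) -> (-1,0) [heading=0, draw]
LT 135: heading 0 -> 135
FD 14: (-1,0) -> (-10.899,9.899) [heading=135, draw]
PU: pen up
FD 13: (-10.899,9.899) -> (-20.092,19.092) [heading=135, move]
PD: pen down
FD 5: (-20.092,19.092) -> (-23.627,22.627) [heading=135, draw]
RT 90: heading 135 -> 45
RT 135: heading 45 -> 270
LT 18: heading 270 -> 288
FD 2: (-23.627,22.627) -> (-23.009,20.725) [heading=288, draw]
PU: pen up
PU: pen up
Final: pos=(-23.009,20.725), heading=288, 4 segment(s) drawn

Answer: -23.009 20.725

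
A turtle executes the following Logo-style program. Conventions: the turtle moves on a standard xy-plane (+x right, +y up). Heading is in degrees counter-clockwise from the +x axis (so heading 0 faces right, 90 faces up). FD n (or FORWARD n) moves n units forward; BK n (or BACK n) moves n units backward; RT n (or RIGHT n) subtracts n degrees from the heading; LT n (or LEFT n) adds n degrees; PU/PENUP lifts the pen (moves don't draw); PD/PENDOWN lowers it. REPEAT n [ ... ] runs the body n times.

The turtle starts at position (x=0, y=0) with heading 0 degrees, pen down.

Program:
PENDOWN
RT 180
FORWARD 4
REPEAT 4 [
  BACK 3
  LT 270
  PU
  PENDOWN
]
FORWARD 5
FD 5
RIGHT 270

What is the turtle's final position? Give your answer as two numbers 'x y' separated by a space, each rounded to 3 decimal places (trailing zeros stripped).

Answer: -14 0

Derivation:
Executing turtle program step by step:
Start: pos=(0,0), heading=0, pen down
PD: pen down
RT 180: heading 0 -> 180
FD 4: (0,0) -> (-4,0) [heading=180, draw]
REPEAT 4 [
  -- iteration 1/4 --
  BK 3: (-4,0) -> (-1,0) [heading=180, draw]
  LT 270: heading 180 -> 90
  PU: pen up
  PD: pen down
  -- iteration 2/4 --
  BK 3: (-1,0) -> (-1,-3) [heading=90, draw]
  LT 270: heading 90 -> 0
  PU: pen up
  PD: pen down
  -- iteration 3/4 --
  BK 3: (-1,-3) -> (-4,-3) [heading=0, draw]
  LT 270: heading 0 -> 270
  PU: pen up
  PD: pen down
  -- iteration 4/4 --
  BK 3: (-4,-3) -> (-4,0) [heading=270, draw]
  LT 270: heading 270 -> 180
  PU: pen up
  PD: pen down
]
FD 5: (-4,0) -> (-9,0) [heading=180, draw]
FD 5: (-9,0) -> (-14,0) [heading=180, draw]
RT 270: heading 180 -> 270
Final: pos=(-14,0), heading=270, 7 segment(s) drawn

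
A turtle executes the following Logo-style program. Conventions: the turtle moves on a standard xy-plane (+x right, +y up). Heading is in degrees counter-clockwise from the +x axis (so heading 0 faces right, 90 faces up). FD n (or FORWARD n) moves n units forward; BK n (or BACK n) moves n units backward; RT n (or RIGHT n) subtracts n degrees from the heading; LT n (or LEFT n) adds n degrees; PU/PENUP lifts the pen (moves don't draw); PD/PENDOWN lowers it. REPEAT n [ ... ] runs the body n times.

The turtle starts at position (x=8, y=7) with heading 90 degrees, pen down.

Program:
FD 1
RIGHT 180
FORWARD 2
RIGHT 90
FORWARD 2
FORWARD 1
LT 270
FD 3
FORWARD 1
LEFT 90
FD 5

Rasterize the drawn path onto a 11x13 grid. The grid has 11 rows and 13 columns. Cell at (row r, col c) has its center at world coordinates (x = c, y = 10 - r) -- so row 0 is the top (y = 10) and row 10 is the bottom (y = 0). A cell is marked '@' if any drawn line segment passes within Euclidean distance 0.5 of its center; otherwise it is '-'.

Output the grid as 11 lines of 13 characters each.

Segment 0: (8,7) -> (8,8)
Segment 1: (8,8) -> (8,6)
Segment 2: (8,6) -> (6,6)
Segment 3: (6,6) -> (5,6)
Segment 4: (5,6) -> (5,9)
Segment 5: (5,9) -> (5,10)
Segment 6: (5,10) -> (0,10)

Answer: @@@@@@-------
-----@-------
-----@--@----
-----@--@----
-----@@@@----
-------------
-------------
-------------
-------------
-------------
-------------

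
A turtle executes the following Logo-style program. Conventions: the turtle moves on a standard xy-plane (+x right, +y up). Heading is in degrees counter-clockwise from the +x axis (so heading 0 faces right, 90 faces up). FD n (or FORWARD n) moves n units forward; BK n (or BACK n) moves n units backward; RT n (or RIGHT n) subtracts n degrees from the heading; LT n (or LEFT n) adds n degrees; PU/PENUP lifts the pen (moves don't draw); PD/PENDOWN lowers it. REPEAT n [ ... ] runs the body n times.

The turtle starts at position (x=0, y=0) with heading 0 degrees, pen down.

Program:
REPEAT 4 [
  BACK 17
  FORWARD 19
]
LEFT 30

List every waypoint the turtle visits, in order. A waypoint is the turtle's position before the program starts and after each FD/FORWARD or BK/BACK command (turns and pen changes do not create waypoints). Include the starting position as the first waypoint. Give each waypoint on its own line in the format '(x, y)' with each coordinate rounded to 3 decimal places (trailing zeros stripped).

Executing turtle program step by step:
Start: pos=(0,0), heading=0, pen down
REPEAT 4 [
  -- iteration 1/4 --
  BK 17: (0,0) -> (-17,0) [heading=0, draw]
  FD 19: (-17,0) -> (2,0) [heading=0, draw]
  -- iteration 2/4 --
  BK 17: (2,0) -> (-15,0) [heading=0, draw]
  FD 19: (-15,0) -> (4,0) [heading=0, draw]
  -- iteration 3/4 --
  BK 17: (4,0) -> (-13,0) [heading=0, draw]
  FD 19: (-13,0) -> (6,0) [heading=0, draw]
  -- iteration 4/4 --
  BK 17: (6,0) -> (-11,0) [heading=0, draw]
  FD 19: (-11,0) -> (8,0) [heading=0, draw]
]
LT 30: heading 0 -> 30
Final: pos=(8,0), heading=30, 8 segment(s) drawn
Waypoints (9 total):
(0, 0)
(-17, 0)
(2, 0)
(-15, 0)
(4, 0)
(-13, 0)
(6, 0)
(-11, 0)
(8, 0)

Answer: (0, 0)
(-17, 0)
(2, 0)
(-15, 0)
(4, 0)
(-13, 0)
(6, 0)
(-11, 0)
(8, 0)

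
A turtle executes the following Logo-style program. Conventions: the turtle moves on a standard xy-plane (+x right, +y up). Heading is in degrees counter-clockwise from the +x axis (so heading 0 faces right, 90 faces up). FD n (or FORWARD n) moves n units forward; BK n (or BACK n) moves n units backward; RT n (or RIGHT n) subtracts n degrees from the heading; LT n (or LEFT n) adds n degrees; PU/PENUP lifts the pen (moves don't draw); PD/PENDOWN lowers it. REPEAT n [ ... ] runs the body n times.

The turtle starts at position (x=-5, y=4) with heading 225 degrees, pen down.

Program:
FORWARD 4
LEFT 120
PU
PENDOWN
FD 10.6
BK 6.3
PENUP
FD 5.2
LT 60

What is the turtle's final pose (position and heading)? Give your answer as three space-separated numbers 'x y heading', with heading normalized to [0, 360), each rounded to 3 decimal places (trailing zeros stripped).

Answer: 1.348 -1.287 45

Derivation:
Executing turtle program step by step:
Start: pos=(-5,4), heading=225, pen down
FD 4: (-5,4) -> (-7.828,1.172) [heading=225, draw]
LT 120: heading 225 -> 345
PU: pen up
PD: pen down
FD 10.6: (-7.828,1.172) -> (2.41,-1.572) [heading=345, draw]
BK 6.3: (2.41,-1.572) -> (-3.675,0.059) [heading=345, draw]
PU: pen up
FD 5.2: (-3.675,0.059) -> (1.348,-1.287) [heading=345, move]
LT 60: heading 345 -> 45
Final: pos=(1.348,-1.287), heading=45, 3 segment(s) drawn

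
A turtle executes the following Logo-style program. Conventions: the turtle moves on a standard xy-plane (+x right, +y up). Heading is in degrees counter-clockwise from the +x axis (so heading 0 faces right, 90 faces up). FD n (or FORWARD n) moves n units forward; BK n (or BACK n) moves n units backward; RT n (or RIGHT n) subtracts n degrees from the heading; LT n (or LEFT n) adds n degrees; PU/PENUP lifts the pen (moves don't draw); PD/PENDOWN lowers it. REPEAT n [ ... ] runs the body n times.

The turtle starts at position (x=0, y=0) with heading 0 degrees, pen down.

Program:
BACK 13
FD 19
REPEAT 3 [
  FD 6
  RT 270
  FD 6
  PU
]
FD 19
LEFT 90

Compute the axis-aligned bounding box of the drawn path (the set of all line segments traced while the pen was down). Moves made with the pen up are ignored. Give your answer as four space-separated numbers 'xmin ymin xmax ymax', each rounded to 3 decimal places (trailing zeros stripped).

Executing turtle program step by step:
Start: pos=(0,0), heading=0, pen down
BK 13: (0,0) -> (-13,0) [heading=0, draw]
FD 19: (-13,0) -> (6,0) [heading=0, draw]
REPEAT 3 [
  -- iteration 1/3 --
  FD 6: (6,0) -> (12,0) [heading=0, draw]
  RT 270: heading 0 -> 90
  FD 6: (12,0) -> (12,6) [heading=90, draw]
  PU: pen up
  -- iteration 2/3 --
  FD 6: (12,6) -> (12,12) [heading=90, move]
  RT 270: heading 90 -> 180
  FD 6: (12,12) -> (6,12) [heading=180, move]
  PU: pen up
  -- iteration 3/3 --
  FD 6: (6,12) -> (0,12) [heading=180, move]
  RT 270: heading 180 -> 270
  FD 6: (0,12) -> (0,6) [heading=270, move]
  PU: pen up
]
FD 19: (0,6) -> (0,-13) [heading=270, move]
LT 90: heading 270 -> 0
Final: pos=(0,-13), heading=0, 4 segment(s) drawn

Segment endpoints: x in {-13, 0, 6, 12, 12}, y in {0, 6}
xmin=-13, ymin=0, xmax=12, ymax=6

Answer: -13 0 12 6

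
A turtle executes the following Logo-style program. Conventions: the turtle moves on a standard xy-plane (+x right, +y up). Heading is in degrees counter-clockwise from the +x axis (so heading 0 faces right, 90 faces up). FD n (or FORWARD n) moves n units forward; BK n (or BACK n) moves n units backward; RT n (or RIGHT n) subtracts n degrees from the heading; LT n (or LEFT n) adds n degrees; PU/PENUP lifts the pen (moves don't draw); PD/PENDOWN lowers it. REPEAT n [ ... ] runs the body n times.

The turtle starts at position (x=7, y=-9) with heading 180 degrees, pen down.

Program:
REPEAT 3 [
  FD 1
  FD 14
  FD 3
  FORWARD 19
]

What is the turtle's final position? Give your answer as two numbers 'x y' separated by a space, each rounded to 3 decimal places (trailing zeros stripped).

Executing turtle program step by step:
Start: pos=(7,-9), heading=180, pen down
REPEAT 3 [
  -- iteration 1/3 --
  FD 1: (7,-9) -> (6,-9) [heading=180, draw]
  FD 14: (6,-9) -> (-8,-9) [heading=180, draw]
  FD 3: (-8,-9) -> (-11,-9) [heading=180, draw]
  FD 19: (-11,-9) -> (-30,-9) [heading=180, draw]
  -- iteration 2/3 --
  FD 1: (-30,-9) -> (-31,-9) [heading=180, draw]
  FD 14: (-31,-9) -> (-45,-9) [heading=180, draw]
  FD 3: (-45,-9) -> (-48,-9) [heading=180, draw]
  FD 19: (-48,-9) -> (-67,-9) [heading=180, draw]
  -- iteration 3/3 --
  FD 1: (-67,-9) -> (-68,-9) [heading=180, draw]
  FD 14: (-68,-9) -> (-82,-9) [heading=180, draw]
  FD 3: (-82,-9) -> (-85,-9) [heading=180, draw]
  FD 19: (-85,-9) -> (-104,-9) [heading=180, draw]
]
Final: pos=(-104,-9), heading=180, 12 segment(s) drawn

Answer: -104 -9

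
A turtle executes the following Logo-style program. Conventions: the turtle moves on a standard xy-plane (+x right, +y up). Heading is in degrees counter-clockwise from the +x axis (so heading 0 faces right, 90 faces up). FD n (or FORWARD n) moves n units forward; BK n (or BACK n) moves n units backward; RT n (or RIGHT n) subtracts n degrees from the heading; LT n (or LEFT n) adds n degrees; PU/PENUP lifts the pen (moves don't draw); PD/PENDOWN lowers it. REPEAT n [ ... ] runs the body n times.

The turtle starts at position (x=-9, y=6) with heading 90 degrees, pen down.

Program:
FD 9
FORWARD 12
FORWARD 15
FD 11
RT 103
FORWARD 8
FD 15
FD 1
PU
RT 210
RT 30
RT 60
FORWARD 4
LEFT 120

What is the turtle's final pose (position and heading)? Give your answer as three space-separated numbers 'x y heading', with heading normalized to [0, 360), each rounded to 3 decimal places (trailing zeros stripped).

Answer: 17.113 50.527 167

Derivation:
Executing turtle program step by step:
Start: pos=(-9,6), heading=90, pen down
FD 9: (-9,6) -> (-9,15) [heading=90, draw]
FD 12: (-9,15) -> (-9,27) [heading=90, draw]
FD 15: (-9,27) -> (-9,42) [heading=90, draw]
FD 11: (-9,42) -> (-9,53) [heading=90, draw]
RT 103: heading 90 -> 347
FD 8: (-9,53) -> (-1.205,51.2) [heading=347, draw]
FD 15: (-1.205,51.2) -> (13.411,47.826) [heading=347, draw]
FD 1: (13.411,47.826) -> (14.385,47.601) [heading=347, draw]
PU: pen up
RT 210: heading 347 -> 137
RT 30: heading 137 -> 107
RT 60: heading 107 -> 47
FD 4: (14.385,47.601) -> (17.113,50.527) [heading=47, move]
LT 120: heading 47 -> 167
Final: pos=(17.113,50.527), heading=167, 7 segment(s) drawn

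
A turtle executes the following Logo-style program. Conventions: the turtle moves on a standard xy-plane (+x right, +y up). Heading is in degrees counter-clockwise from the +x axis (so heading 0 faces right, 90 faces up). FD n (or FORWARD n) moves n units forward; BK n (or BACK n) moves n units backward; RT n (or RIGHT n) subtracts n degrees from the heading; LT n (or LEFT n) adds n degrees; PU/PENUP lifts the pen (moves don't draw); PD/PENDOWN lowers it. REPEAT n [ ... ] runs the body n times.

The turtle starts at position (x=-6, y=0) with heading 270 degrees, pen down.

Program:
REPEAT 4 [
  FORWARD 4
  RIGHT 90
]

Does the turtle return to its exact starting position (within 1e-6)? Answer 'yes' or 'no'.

Executing turtle program step by step:
Start: pos=(-6,0), heading=270, pen down
REPEAT 4 [
  -- iteration 1/4 --
  FD 4: (-6,0) -> (-6,-4) [heading=270, draw]
  RT 90: heading 270 -> 180
  -- iteration 2/4 --
  FD 4: (-6,-4) -> (-10,-4) [heading=180, draw]
  RT 90: heading 180 -> 90
  -- iteration 3/4 --
  FD 4: (-10,-4) -> (-10,0) [heading=90, draw]
  RT 90: heading 90 -> 0
  -- iteration 4/4 --
  FD 4: (-10,0) -> (-6,0) [heading=0, draw]
  RT 90: heading 0 -> 270
]
Final: pos=(-6,0), heading=270, 4 segment(s) drawn

Start position: (-6, 0)
Final position: (-6, 0)
Distance = 0; < 1e-6 -> CLOSED

Answer: yes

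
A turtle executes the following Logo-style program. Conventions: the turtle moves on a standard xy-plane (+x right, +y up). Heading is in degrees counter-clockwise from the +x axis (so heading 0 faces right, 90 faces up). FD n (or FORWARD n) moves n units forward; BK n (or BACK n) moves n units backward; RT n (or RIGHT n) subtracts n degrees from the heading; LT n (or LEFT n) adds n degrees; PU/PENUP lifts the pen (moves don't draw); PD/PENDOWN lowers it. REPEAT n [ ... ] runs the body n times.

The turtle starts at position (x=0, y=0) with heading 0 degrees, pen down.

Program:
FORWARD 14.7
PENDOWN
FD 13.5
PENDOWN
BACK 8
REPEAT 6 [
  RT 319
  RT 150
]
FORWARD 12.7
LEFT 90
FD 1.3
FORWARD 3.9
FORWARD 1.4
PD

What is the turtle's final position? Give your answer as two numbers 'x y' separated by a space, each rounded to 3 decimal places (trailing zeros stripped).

Executing turtle program step by step:
Start: pos=(0,0), heading=0, pen down
FD 14.7: (0,0) -> (14.7,0) [heading=0, draw]
PD: pen down
FD 13.5: (14.7,0) -> (28.2,0) [heading=0, draw]
PD: pen down
BK 8: (28.2,0) -> (20.2,0) [heading=0, draw]
REPEAT 6 [
  -- iteration 1/6 --
  RT 319: heading 0 -> 41
  RT 150: heading 41 -> 251
  -- iteration 2/6 --
  RT 319: heading 251 -> 292
  RT 150: heading 292 -> 142
  -- iteration 3/6 --
  RT 319: heading 142 -> 183
  RT 150: heading 183 -> 33
  -- iteration 4/6 --
  RT 319: heading 33 -> 74
  RT 150: heading 74 -> 284
  -- iteration 5/6 --
  RT 319: heading 284 -> 325
  RT 150: heading 325 -> 175
  -- iteration 6/6 --
  RT 319: heading 175 -> 216
  RT 150: heading 216 -> 66
]
FD 12.7: (20.2,0) -> (25.366,11.602) [heading=66, draw]
LT 90: heading 66 -> 156
FD 1.3: (25.366,11.602) -> (24.178,12.131) [heading=156, draw]
FD 3.9: (24.178,12.131) -> (20.615,13.717) [heading=156, draw]
FD 1.4: (20.615,13.717) -> (19.336,14.286) [heading=156, draw]
PD: pen down
Final: pos=(19.336,14.286), heading=156, 7 segment(s) drawn

Answer: 19.336 14.286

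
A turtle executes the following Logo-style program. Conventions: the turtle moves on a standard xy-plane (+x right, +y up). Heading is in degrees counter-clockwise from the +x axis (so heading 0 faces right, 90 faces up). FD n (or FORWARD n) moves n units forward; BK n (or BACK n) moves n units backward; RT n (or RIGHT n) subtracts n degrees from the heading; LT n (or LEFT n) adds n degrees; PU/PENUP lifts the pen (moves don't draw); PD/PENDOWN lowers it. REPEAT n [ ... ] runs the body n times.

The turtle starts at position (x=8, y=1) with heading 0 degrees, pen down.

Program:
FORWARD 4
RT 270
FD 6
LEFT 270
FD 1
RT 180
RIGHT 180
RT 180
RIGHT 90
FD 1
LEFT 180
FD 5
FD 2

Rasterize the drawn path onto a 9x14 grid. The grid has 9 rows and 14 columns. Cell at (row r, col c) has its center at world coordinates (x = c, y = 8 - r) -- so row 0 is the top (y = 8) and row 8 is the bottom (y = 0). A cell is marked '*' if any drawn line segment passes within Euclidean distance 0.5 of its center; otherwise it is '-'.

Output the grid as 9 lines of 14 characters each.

Segment 0: (8,1) -> (12,1)
Segment 1: (12,1) -> (12,7)
Segment 2: (12,7) -> (13,7)
Segment 3: (13,7) -> (13,8)
Segment 4: (13,8) -> (13,3)
Segment 5: (13,3) -> (13,1)

Answer: -------------*
------------**
------------**
------------**
------------**
------------**
------------**
--------******
--------------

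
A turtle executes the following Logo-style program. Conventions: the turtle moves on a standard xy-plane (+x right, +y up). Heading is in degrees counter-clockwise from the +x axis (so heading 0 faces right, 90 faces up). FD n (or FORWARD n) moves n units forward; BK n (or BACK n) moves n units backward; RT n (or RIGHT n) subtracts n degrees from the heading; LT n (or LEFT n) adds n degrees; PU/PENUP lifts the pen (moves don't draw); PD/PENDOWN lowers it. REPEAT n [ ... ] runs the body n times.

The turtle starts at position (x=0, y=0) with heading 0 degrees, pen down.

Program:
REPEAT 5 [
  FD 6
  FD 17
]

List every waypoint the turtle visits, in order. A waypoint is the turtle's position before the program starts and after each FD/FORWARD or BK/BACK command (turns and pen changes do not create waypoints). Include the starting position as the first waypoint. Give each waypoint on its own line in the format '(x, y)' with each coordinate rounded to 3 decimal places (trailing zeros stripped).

Executing turtle program step by step:
Start: pos=(0,0), heading=0, pen down
REPEAT 5 [
  -- iteration 1/5 --
  FD 6: (0,0) -> (6,0) [heading=0, draw]
  FD 17: (6,0) -> (23,0) [heading=0, draw]
  -- iteration 2/5 --
  FD 6: (23,0) -> (29,0) [heading=0, draw]
  FD 17: (29,0) -> (46,0) [heading=0, draw]
  -- iteration 3/5 --
  FD 6: (46,0) -> (52,0) [heading=0, draw]
  FD 17: (52,0) -> (69,0) [heading=0, draw]
  -- iteration 4/5 --
  FD 6: (69,0) -> (75,0) [heading=0, draw]
  FD 17: (75,0) -> (92,0) [heading=0, draw]
  -- iteration 5/5 --
  FD 6: (92,0) -> (98,0) [heading=0, draw]
  FD 17: (98,0) -> (115,0) [heading=0, draw]
]
Final: pos=(115,0), heading=0, 10 segment(s) drawn
Waypoints (11 total):
(0, 0)
(6, 0)
(23, 0)
(29, 0)
(46, 0)
(52, 0)
(69, 0)
(75, 0)
(92, 0)
(98, 0)
(115, 0)

Answer: (0, 0)
(6, 0)
(23, 0)
(29, 0)
(46, 0)
(52, 0)
(69, 0)
(75, 0)
(92, 0)
(98, 0)
(115, 0)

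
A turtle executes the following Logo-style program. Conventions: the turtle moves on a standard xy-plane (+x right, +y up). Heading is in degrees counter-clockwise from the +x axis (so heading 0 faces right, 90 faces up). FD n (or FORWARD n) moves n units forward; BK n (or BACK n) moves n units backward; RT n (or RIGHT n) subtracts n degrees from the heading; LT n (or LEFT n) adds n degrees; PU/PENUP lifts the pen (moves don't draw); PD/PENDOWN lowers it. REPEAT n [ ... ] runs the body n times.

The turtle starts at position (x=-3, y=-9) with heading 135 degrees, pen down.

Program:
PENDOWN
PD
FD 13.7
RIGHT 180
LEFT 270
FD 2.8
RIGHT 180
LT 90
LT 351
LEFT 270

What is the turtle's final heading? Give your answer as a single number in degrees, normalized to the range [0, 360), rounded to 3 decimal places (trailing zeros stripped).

Answer: 36

Derivation:
Executing turtle program step by step:
Start: pos=(-3,-9), heading=135, pen down
PD: pen down
PD: pen down
FD 13.7: (-3,-9) -> (-12.687,0.687) [heading=135, draw]
RT 180: heading 135 -> 315
LT 270: heading 315 -> 225
FD 2.8: (-12.687,0.687) -> (-14.667,-1.293) [heading=225, draw]
RT 180: heading 225 -> 45
LT 90: heading 45 -> 135
LT 351: heading 135 -> 126
LT 270: heading 126 -> 36
Final: pos=(-14.667,-1.293), heading=36, 2 segment(s) drawn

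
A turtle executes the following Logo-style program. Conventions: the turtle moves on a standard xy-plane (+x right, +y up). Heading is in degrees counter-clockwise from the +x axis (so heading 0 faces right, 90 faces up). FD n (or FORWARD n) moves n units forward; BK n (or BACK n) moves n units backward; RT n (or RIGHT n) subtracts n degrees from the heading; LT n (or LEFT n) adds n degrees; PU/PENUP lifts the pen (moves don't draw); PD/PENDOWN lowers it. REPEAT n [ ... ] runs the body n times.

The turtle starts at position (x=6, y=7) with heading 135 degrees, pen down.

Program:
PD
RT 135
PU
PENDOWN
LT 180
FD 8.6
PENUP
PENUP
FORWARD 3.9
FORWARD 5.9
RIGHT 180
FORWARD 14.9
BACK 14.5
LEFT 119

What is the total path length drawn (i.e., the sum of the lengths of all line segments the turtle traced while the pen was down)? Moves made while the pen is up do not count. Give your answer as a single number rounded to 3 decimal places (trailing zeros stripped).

Answer: 8.6

Derivation:
Executing turtle program step by step:
Start: pos=(6,7), heading=135, pen down
PD: pen down
RT 135: heading 135 -> 0
PU: pen up
PD: pen down
LT 180: heading 0 -> 180
FD 8.6: (6,7) -> (-2.6,7) [heading=180, draw]
PU: pen up
PU: pen up
FD 3.9: (-2.6,7) -> (-6.5,7) [heading=180, move]
FD 5.9: (-6.5,7) -> (-12.4,7) [heading=180, move]
RT 180: heading 180 -> 0
FD 14.9: (-12.4,7) -> (2.5,7) [heading=0, move]
BK 14.5: (2.5,7) -> (-12,7) [heading=0, move]
LT 119: heading 0 -> 119
Final: pos=(-12,7), heading=119, 1 segment(s) drawn

Segment lengths:
  seg 1: (6,7) -> (-2.6,7), length = 8.6
Total = 8.6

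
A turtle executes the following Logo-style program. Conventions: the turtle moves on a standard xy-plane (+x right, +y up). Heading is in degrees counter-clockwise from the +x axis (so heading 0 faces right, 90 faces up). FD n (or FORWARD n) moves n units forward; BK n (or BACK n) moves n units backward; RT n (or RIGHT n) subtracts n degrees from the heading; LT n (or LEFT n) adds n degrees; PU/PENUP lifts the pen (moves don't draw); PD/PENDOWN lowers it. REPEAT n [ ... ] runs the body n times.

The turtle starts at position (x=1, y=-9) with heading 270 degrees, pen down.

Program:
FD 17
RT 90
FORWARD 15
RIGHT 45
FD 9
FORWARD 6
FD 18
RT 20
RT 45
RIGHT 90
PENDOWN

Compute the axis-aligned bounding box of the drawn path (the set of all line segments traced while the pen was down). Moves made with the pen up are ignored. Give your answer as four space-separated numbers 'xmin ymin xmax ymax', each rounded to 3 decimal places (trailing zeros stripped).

Executing turtle program step by step:
Start: pos=(1,-9), heading=270, pen down
FD 17: (1,-9) -> (1,-26) [heading=270, draw]
RT 90: heading 270 -> 180
FD 15: (1,-26) -> (-14,-26) [heading=180, draw]
RT 45: heading 180 -> 135
FD 9: (-14,-26) -> (-20.364,-19.636) [heading=135, draw]
FD 6: (-20.364,-19.636) -> (-24.607,-15.393) [heading=135, draw]
FD 18: (-24.607,-15.393) -> (-37.335,-2.665) [heading=135, draw]
RT 20: heading 135 -> 115
RT 45: heading 115 -> 70
RT 90: heading 70 -> 340
PD: pen down
Final: pos=(-37.335,-2.665), heading=340, 5 segment(s) drawn

Segment endpoints: x in {-37.335, -24.607, -20.364, -14, 1, 1}, y in {-26, -26, -19.636, -15.393, -9, -2.665}
xmin=-37.335, ymin=-26, xmax=1, ymax=-2.665

Answer: -37.335 -26 1 -2.665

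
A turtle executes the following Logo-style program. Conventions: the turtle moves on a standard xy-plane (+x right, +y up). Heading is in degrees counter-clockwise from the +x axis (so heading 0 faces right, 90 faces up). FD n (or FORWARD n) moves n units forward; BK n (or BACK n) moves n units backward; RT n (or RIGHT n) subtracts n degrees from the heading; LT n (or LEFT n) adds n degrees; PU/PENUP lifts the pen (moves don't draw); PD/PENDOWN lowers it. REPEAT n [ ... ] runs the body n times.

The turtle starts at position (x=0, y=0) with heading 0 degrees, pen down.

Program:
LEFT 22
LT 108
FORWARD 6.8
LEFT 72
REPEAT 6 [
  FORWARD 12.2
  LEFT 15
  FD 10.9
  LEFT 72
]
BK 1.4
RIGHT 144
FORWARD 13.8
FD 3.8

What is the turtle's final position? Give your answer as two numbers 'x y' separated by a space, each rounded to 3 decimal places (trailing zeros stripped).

Executing turtle program step by step:
Start: pos=(0,0), heading=0, pen down
LT 22: heading 0 -> 22
LT 108: heading 22 -> 130
FD 6.8: (0,0) -> (-4.371,5.209) [heading=130, draw]
LT 72: heading 130 -> 202
REPEAT 6 [
  -- iteration 1/6 --
  FD 12.2: (-4.371,5.209) -> (-15.683,0.639) [heading=202, draw]
  LT 15: heading 202 -> 217
  FD 10.9: (-15.683,0.639) -> (-24.388,-5.921) [heading=217, draw]
  LT 72: heading 217 -> 289
  -- iteration 2/6 --
  FD 12.2: (-24.388,-5.921) -> (-20.416,-17.456) [heading=289, draw]
  LT 15: heading 289 -> 304
  FD 10.9: (-20.416,-17.456) -> (-14.321,-26.493) [heading=304, draw]
  LT 72: heading 304 -> 16
  -- iteration 3/6 --
  FD 12.2: (-14.321,-26.493) -> (-2.593,-23.13) [heading=16, draw]
  LT 15: heading 16 -> 31
  FD 10.9: (-2.593,-23.13) -> (6.75,-17.516) [heading=31, draw]
  LT 72: heading 31 -> 103
  -- iteration 4/6 --
  FD 12.2: (6.75,-17.516) -> (4.006,-5.629) [heading=103, draw]
  LT 15: heading 103 -> 118
  FD 10.9: (4.006,-5.629) -> (-1.112,3.995) [heading=118, draw]
  LT 72: heading 118 -> 190
  -- iteration 5/6 --
  FD 12.2: (-1.112,3.995) -> (-13.126,1.877) [heading=190, draw]
  LT 15: heading 190 -> 205
  FD 10.9: (-13.126,1.877) -> (-23.005,-2.73) [heading=205, draw]
  LT 72: heading 205 -> 277
  -- iteration 6/6 --
  FD 12.2: (-23.005,-2.73) -> (-21.518,-14.839) [heading=277, draw]
  LT 15: heading 277 -> 292
  FD 10.9: (-21.518,-14.839) -> (-17.435,-24.945) [heading=292, draw]
  LT 72: heading 292 -> 4
]
BK 1.4: (-17.435,-24.945) -> (-18.832,-25.043) [heading=4, draw]
RT 144: heading 4 -> 220
FD 13.8: (-18.832,-25.043) -> (-29.403,-33.913) [heading=220, draw]
FD 3.8: (-29.403,-33.913) -> (-32.314,-36.356) [heading=220, draw]
Final: pos=(-32.314,-36.356), heading=220, 16 segment(s) drawn

Answer: -32.314 -36.356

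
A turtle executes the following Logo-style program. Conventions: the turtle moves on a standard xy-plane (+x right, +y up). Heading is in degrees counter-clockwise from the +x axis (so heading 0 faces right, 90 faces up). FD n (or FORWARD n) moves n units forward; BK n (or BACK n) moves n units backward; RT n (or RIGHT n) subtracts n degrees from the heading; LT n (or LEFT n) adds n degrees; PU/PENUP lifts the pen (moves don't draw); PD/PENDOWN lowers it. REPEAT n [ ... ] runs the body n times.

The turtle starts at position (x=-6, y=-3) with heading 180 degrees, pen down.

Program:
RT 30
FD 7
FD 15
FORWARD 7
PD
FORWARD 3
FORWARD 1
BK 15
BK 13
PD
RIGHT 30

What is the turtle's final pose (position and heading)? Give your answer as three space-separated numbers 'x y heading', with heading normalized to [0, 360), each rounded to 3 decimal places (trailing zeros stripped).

Executing turtle program step by step:
Start: pos=(-6,-3), heading=180, pen down
RT 30: heading 180 -> 150
FD 7: (-6,-3) -> (-12.062,0.5) [heading=150, draw]
FD 15: (-12.062,0.5) -> (-25.053,8) [heading=150, draw]
FD 7: (-25.053,8) -> (-31.115,11.5) [heading=150, draw]
PD: pen down
FD 3: (-31.115,11.5) -> (-33.713,13) [heading=150, draw]
FD 1: (-33.713,13) -> (-34.579,13.5) [heading=150, draw]
BK 15: (-34.579,13.5) -> (-21.588,6) [heading=150, draw]
BK 13: (-21.588,6) -> (-10.33,-0.5) [heading=150, draw]
PD: pen down
RT 30: heading 150 -> 120
Final: pos=(-10.33,-0.5), heading=120, 7 segment(s) drawn

Answer: -10.33 -0.5 120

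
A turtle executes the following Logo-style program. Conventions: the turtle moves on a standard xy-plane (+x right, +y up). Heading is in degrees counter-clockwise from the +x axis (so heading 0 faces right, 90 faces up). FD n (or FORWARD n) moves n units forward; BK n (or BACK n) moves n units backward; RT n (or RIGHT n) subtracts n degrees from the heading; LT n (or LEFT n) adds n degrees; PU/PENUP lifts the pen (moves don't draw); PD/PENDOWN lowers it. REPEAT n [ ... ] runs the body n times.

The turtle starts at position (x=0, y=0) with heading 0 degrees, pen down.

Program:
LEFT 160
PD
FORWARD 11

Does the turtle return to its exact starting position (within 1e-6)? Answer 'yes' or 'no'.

Executing turtle program step by step:
Start: pos=(0,0), heading=0, pen down
LT 160: heading 0 -> 160
PD: pen down
FD 11: (0,0) -> (-10.337,3.762) [heading=160, draw]
Final: pos=(-10.337,3.762), heading=160, 1 segment(s) drawn

Start position: (0, 0)
Final position: (-10.337, 3.762)
Distance = 11; >= 1e-6 -> NOT closed

Answer: no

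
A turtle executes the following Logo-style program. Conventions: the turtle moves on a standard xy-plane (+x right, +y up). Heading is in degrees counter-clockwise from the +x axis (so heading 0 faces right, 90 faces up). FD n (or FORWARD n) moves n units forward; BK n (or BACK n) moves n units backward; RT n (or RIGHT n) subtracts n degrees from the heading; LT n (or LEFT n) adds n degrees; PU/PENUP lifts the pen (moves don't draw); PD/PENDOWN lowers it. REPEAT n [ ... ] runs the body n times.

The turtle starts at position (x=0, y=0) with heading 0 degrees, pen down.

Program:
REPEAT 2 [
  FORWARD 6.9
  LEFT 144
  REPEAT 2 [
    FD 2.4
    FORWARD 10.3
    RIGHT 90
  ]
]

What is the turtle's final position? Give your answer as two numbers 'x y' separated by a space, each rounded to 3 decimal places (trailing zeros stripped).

Executing turtle program step by step:
Start: pos=(0,0), heading=0, pen down
REPEAT 2 [
  -- iteration 1/2 --
  FD 6.9: (0,0) -> (6.9,0) [heading=0, draw]
  LT 144: heading 0 -> 144
  REPEAT 2 [
    -- iteration 1/2 --
    FD 2.4: (6.9,0) -> (4.958,1.411) [heading=144, draw]
    FD 10.3: (4.958,1.411) -> (-3.375,7.465) [heading=144, draw]
    RT 90: heading 144 -> 54
    -- iteration 2/2 --
    FD 2.4: (-3.375,7.465) -> (-1.964,9.407) [heading=54, draw]
    FD 10.3: (-1.964,9.407) -> (4.09,17.739) [heading=54, draw]
    RT 90: heading 54 -> 324
  ]
  -- iteration 2/2 --
  FD 6.9: (4.09,17.739) -> (9.673,13.684) [heading=324, draw]
  LT 144: heading 324 -> 108
  REPEAT 2 [
    -- iteration 1/2 --
    FD 2.4: (9.673,13.684) -> (8.931,15.966) [heading=108, draw]
    FD 10.3: (8.931,15.966) -> (5.748,25.762) [heading=108, draw]
    RT 90: heading 108 -> 18
    -- iteration 2/2 --
    FD 2.4: (5.748,25.762) -> (8.031,26.504) [heading=18, draw]
    FD 10.3: (8.031,26.504) -> (17.826,29.687) [heading=18, draw]
    RT 90: heading 18 -> 288
  ]
]
Final: pos=(17.826,29.687), heading=288, 10 segment(s) drawn

Answer: 17.826 29.687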